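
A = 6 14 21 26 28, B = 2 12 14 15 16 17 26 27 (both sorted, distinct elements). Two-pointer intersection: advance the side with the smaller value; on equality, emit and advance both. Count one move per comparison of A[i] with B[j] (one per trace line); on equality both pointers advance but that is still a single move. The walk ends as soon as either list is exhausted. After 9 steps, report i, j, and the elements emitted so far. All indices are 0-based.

i=4, j=7, emitted=[14, 26]

[i=0,j=0] 6>2 → j++
[i=0,j=1] 6<12 → i++
[i=1,j=1] 14>12 → j++
[i=1,j=2] 14==14 emit → i++,j++
[i=2,j=3] 21>15 → j++
[i=2,j=4] 21>16 → j++
[i=2,j=5] 21>17 → j++
[i=2,j=6] 21<26 → i++
[i=3,j=6] 26==26 emit → i++,j++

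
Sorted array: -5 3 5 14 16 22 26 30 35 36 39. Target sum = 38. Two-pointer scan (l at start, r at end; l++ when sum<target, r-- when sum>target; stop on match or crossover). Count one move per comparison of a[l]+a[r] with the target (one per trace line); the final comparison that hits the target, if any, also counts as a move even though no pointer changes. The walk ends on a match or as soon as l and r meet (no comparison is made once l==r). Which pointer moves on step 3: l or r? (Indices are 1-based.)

r

l=1 r=11: -5+39=34 <38, l++
l=2 r=11: 3+39=42 >38, r--
l=2 r=10: 3+36=39 >38, r--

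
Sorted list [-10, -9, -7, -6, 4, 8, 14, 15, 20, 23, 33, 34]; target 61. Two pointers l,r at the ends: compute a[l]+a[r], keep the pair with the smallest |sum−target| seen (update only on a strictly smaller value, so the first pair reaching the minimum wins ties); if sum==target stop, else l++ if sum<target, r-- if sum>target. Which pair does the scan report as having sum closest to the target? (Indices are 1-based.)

pair (23, 34) with sum 57 (|Δ|=4)

[1,12] -10+34=24 d=37 * → l++
[2,12] -9+34=25 d=36 * → l++
[3,12] -7+34=27 d=34 * → l++
[4,12] -6+34=28 d=33 * → l++
[5,12] 4+34=38 d=23 * → l++
[6,12] 8+34=42 d=19 * → l++
[7,12] 14+34=48 d=13 * → l++
[8,12] 15+34=49 d=12 * → l++
[9,12] 20+34=54 d=7 * → l++
[10,12] 23+34=57 d=4 * → l++
[11,12] 33+34=67 d=6 → r--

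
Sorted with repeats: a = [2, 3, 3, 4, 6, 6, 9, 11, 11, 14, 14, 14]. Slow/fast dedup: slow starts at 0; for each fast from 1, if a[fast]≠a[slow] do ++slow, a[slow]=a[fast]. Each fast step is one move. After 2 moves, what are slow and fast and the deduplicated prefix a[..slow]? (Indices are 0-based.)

slow=0 fast=1: a[fast]=3≠a[slow]=2 write a[1]=3, slow++,fast++
slow=1 fast=2: a[fast]=3=a[slow] dup, fast++

slow=1, fast=3, prefix=[2, 3]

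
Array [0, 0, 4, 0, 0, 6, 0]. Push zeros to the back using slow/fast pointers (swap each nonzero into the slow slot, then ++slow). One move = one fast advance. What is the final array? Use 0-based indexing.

[4, 6, 0, 0, 0, 0, 0]

slow=0 fast=0: a[fast]=0, fast++
slow=0 fast=1: a[fast]=0, fast++
slow=0 fast=2: a[fast]=4≠0 swap→a[0]=4, slow++,fast++
slow=1 fast=3: a[fast]=0, fast++
slow=1 fast=4: a[fast]=0, fast++
slow=1 fast=5: a[fast]=6≠0 swap→a[1]=6, slow++,fast++
slow=2 fast=6: a[fast]=0, fast++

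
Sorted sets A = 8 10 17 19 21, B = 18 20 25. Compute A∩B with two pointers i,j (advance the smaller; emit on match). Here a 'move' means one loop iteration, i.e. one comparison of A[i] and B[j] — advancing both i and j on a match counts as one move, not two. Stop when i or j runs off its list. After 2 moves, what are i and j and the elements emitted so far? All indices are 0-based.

i=2, j=0, emitted=[]

i=0 j=0: 8<18, i++
i=1 j=0: 10<18, i++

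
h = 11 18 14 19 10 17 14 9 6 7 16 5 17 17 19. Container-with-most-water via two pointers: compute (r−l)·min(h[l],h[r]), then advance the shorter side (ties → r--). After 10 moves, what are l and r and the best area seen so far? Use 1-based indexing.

[1,15] min(11,19)*14=154 best=154 * → l++
[2,15] min(18,19)*13=234 best=234 * → l++
[3,15] min(14,19)*12=168 best=234 → l++
[4,15] min(19,19)*11=209 best=234 → r--
[4,14] min(19,17)*10=170 best=234 → r--
[4,13] min(19,17)*9=153 best=234 → r--
[4,12] min(19,5)*8=40 best=234 → r--
[4,11] min(19,16)*7=112 best=234 → r--
[4,10] min(19,7)*6=42 best=234 → r--
[4,9] min(19,6)*5=30 best=234 → r--

l=4, r=8, best area=234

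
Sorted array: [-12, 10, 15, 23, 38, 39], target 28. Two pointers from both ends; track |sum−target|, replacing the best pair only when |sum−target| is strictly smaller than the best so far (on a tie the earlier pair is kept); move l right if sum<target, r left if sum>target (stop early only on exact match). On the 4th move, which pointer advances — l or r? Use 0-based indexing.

l=0 r=5: -12+39=27 d=1 *, l++
l=1 r=5: 10+39=49 d=21, r--
l=1 r=4: 10+38=48 d=20, r--
l=1 r=3: 10+23=33 d=5, r--

r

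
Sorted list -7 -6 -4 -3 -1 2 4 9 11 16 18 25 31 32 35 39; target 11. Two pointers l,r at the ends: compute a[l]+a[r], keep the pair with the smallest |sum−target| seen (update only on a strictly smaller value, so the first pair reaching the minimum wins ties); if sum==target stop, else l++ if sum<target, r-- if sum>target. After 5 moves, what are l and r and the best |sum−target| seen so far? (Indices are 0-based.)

l=0 r=15: -7+39=32 d=21 *, r--
l=0 r=14: -7+35=28 d=17 *, r--
l=0 r=13: -7+32=25 d=14 *, r--
l=0 r=12: -7+31=24 d=13 *, r--
l=0 r=11: -7+25=18 d=7 *, r--

l=0, r=10, best |Δ|=7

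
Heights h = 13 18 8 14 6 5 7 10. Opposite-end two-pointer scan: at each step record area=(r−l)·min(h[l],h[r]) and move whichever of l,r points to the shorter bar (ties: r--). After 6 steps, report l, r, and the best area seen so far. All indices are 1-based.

l=1 r=8: min(13,10)*7=70 best=70 *, r--
l=1 r=7: min(13,7)*6=42 best=70, r--
l=1 r=6: min(13,5)*5=25 best=70, r--
l=1 r=5: min(13,6)*4=24 best=70, r--
l=1 r=4: min(13,14)*3=39 best=70, l++
l=2 r=4: min(18,14)*2=28 best=70, r--

l=2, r=3, best area=70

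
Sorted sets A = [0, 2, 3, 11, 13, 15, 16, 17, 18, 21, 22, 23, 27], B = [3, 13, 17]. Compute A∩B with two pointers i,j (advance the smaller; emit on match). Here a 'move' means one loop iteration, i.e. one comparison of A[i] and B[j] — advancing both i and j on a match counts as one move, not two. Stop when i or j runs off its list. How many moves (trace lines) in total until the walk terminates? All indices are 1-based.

8 moves

i=1 j=1: 0<3, i++
i=2 j=1: 2<3, i++
i=3 j=1: 3==3 emit, i++,j++
i=4 j=2: 11<13, i++
i=5 j=2: 13==13 emit, i++,j++
i=6 j=3: 15<17, i++
i=7 j=3: 16<17, i++
i=8 j=3: 17==17 emit, i++,j++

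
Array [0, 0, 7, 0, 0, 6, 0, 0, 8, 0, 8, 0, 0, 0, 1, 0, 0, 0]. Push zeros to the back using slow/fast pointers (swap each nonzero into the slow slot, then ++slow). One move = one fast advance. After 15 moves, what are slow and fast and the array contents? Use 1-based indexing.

(s=1,f=1) a[fast]=0 → fast++
(s=1,f=2) a[fast]=0 → fast++
(s=1,f=3) a[fast]=7≠0 swap→a[1]=7 → slow++,fast++
(s=2,f=4) a[fast]=0 → fast++
(s=2,f=5) a[fast]=0 → fast++
(s=2,f=6) a[fast]=6≠0 swap→a[2]=6 → slow++,fast++
(s=3,f=7) a[fast]=0 → fast++
(s=3,f=8) a[fast]=0 → fast++
(s=3,f=9) a[fast]=8≠0 swap→a[3]=8 → slow++,fast++
(s=4,f=10) a[fast]=0 → fast++
(s=4,f=11) a[fast]=8≠0 swap→a[4]=8 → slow++,fast++
(s=5,f=12) a[fast]=0 → fast++
(s=5,f=13) a[fast]=0 → fast++
(s=5,f=14) a[fast]=0 → fast++
(s=5,f=15) a[fast]=1≠0 swap→a[5]=1 → slow++,fast++

slow=6, fast=16, a=[7, 6, 8, 8, 1, 0, 0, 0, 0, 0, 0, 0, 0, 0, 0, 0, 0, 0]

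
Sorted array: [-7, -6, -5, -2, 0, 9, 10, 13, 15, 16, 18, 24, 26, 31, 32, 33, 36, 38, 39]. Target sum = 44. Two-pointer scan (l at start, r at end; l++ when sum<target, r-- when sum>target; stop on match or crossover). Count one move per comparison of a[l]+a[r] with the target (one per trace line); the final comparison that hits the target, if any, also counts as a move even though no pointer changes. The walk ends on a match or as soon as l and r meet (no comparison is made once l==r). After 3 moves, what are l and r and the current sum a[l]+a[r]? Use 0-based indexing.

l=3, r=18, sum=37

l=0 r=18: -7+39=32 <44, l++
l=1 r=18: -6+39=33 <44, l++
l=2 r=18: -5+39=34 <44, l++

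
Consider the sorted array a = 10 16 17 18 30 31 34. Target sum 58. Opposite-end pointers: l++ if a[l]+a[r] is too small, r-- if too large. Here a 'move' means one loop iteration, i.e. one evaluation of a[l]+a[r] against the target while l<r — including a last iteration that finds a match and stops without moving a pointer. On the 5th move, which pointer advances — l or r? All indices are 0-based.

r

l=0 r=6: 10+34=44 <58, l++
l=1 r=6: 16+34=50 <58, l++
l=2 r=6: 17+34=51 <58, l++
l=3 r=6: 18+34=52 <58, l++
l=4 r=6: 30+34=64 >58, r--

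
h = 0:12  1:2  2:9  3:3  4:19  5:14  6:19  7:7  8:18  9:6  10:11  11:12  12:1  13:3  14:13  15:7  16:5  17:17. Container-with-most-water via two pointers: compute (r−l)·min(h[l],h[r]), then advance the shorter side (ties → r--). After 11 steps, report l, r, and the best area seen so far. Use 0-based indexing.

[0,17] min(12,17)*17=204 best=204 * → l++
[1,17] min(2,17)*16=32 best=204 → l++
[2,17] min(9,17)*15=135 best=204 → l++
[3,17] min(3,17)*14=42 best=204 → l++
[4,17] min(19,17)*13=221 best=221 * → r--
[4,16] min(19,5)*12=60 best=221 → r--
[4,15] min(19,7)*11=77 best=221 → r--
[4,14] min(19,13)*10=130 best=221 → r--
[4,13] min(19,3)*9=27 best=221 → r--
[4,12] min(19,1)*8=8 best=221 → r--
[4,11] min(19,12)*7=84 best=221 → r--

l=4, r=10, best area=221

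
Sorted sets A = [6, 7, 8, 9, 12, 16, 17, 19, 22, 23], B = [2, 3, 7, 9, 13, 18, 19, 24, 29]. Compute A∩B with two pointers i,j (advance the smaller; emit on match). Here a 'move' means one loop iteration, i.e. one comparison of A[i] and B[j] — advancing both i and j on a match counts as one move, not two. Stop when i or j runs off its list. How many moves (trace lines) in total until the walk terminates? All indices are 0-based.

i=0 j=0: 6>2, j++
i=0 j=1: 6>3, j++
i=0 j=2: 6<7, i++
i=1 j=2: 7==7 emit, i++,j++
i=2 j=3: 8<9, i++
i=3 j=3: 9==9 emit, i++,j++
i=4 j=4: 12<13, i++
i=5 j=4: 16>13, j++
i=5 j=5: 16<18, i++
i=6 j=5: 17<18, i++
i=7 j=5: 19>18, j++
i=7 j=6: 19==19 emit, i++,j++
i=8 j=7: 22<24, i++
i=9 j=7: 23<24, i++

14 moves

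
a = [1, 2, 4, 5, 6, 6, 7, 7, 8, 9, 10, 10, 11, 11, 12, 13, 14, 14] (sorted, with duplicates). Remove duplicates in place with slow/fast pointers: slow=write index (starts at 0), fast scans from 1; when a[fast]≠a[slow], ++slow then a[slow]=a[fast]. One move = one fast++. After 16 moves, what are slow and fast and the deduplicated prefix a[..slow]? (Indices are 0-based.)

slow=12, fast=17, prefix=[1, 2, 4, 5, 6, 7, 8, 9, 10, 11, 12, 13, 14]

slow=0 fast=1: a[fast]=2≠a[slow]=1 write a[1]=2, slow++,fast++
slow=1 fast=2: a[fast]=4≠a[slow]=2 write a[2]=4, slow++,fast++
slow=2 fast=3: a[fast]=5≠a[slow]=4 write a[3]=5, slow++,fast++
slow=3 fast=4: a[fast]=6≠a[slow]=5 write a[4]=6, slow++,fast++
slow=4 fast=5: a[fast]=6=a[slow] dup, fast++
slow=4 fast=6: a[fast]=7≠a[slow]=6 write a[5]=7, slow++,fast++
slow=5 fast=7: a[fast]=7=a[slow] dup, fast++
slow=5 fast=8: a[fast]=8≠a[slow]=7 write a[6]=8, slow++,fast++
slow=6 fast=9: a[fast]=9≠a[slow]=8 write a[7]=9, slow++,fast++
slow=7 fast=10: a[fast]=10≠a[slow]=9 write a[8]=10, slow++,fast++
slow=8 fast=11: a[fast]=10=a[slow] dup, fast++
slow=8 fast=12: a[fast]=11≠a[slow]=10 write a[9]=11, slow++,fast++
slow=9 fast=13: a[fast]=11=a[slow] dup, fast++
slow=9 fast=14: a[fast]=12≠a[slow]=11 write a[10]=12, slow++,fast++
slow=10 fast=15: a[fast]=13≠a[slow]=12 write a[11]=13, slow++,fast++
slow=11 fast=16: a[fast]=14≠a[slow]=13 write a[12]=14, slow++,fast++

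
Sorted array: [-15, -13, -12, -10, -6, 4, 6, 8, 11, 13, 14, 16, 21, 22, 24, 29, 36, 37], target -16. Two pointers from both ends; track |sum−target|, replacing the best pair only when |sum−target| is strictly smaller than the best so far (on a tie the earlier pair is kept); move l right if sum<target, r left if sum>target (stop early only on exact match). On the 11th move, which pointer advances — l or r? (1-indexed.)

r

[1,18] -15+37=22 d=38 * → r--
[1,17] -15+36=21 d=37 * → r--
[1,16] -15+29=14 d=30 * → r--
[1,15] -15+24=9 d=25 * → r--
[1,14] -15+22=7 d=23 * → r--
[1,13] -15+21=6 d=22 * → r--
[1,12] -15+16=1 d=17 * → r--
[1,11] -15+14=-1 d=15 * → r--
[1,10] -15+13=-2 d=14 * → r--
[1,9] -15+11=-4 d=12 * → r--
[1,8] -15+8=-7 d=9 * → r--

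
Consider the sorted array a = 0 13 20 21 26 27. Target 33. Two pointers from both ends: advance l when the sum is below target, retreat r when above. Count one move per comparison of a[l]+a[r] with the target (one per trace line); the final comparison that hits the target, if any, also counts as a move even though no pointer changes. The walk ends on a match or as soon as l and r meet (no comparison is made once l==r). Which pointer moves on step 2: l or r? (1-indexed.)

r

[1,6] 0+27=27 <33 → l++
[2,6] 13+27=40 >33 → r--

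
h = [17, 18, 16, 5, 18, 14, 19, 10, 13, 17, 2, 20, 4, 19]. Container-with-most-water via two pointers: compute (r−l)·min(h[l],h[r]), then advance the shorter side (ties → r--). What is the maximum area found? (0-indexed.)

max area = 221

l=0 r=13: min(17,19)*13=221 best=221 *, l++
l=1 r=13: min(18,19)*12=216 best=221, l++
l=2 r=13: min(16,19)*11=176 best=221, l++
l=3 r=13: min(5,19)*10=50 best=221, l++
l=4 r=13: min(18,19)*9=162 best=221, l++
l=5 r=13: min(14,19)*8=112 best=221, l++
l=6 r=13: min(19,19)*7=133 best=221, r--
l=6 r=12: min(19,4)*6=24 best=221, r--
l=6 r=11: min(19,20)*5=95 best=221, l++
l=7 r=11: min(10,20)*4=40 best=221, l++
l=8 r=11: min(13,20)*3=39 best=221, l++
l=9 r=11: min(17,20)*2=34 best=221, l++
l=10 r=11: min(2,20)*1=2 best=221, l++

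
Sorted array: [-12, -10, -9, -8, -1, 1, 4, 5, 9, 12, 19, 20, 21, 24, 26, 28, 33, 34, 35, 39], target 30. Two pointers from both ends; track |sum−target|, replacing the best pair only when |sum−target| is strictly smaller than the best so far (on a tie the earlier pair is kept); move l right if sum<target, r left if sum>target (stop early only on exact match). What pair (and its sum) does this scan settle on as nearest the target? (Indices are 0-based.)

[0,19] -12+39=27 d=3 * → l++
[1,19] -10+39=29 d=1 * → l++
[2,19] -9+39=30 d=0 * → stop

pair (-9, 39) with sum 30 (|Δ|=0)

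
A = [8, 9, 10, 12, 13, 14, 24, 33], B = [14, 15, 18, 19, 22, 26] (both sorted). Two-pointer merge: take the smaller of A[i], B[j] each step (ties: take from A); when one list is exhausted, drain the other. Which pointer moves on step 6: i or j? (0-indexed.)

i

i=0 j=0: A[i]=8<=B[j]=14 take 8, i++
i=1 j=0: A[i]=9<=B[j]=14 take 9, i++
i=2 j=0: A[i]=10<=B[j]=14 take 10, i++
i=3 j=0: A[i]=12<=B[j]=14 take 12, i++
i=4 j=0: A[i]=13<=B[j]=14 take 13, i++
i=5 j=0: A[i]=14<=B[j]=14 take 14, i++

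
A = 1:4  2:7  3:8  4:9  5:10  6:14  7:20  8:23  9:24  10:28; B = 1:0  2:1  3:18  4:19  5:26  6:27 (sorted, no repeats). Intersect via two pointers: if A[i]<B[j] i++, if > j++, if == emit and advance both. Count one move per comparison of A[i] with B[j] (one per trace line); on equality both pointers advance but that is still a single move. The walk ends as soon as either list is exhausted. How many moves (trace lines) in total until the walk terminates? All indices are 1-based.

i=1 j=1: 4>0, j++
i=1 j=2: 4>1, j++
i=1 j=3: 4<18, i++
i=2 j=3: 7<18, i++
i=3 j=3: 8<18, i++
i=4 j=3: 9<18, i++
i=5 j=3: 10<18, i++
i=6 j=3: 14<18, i++
i=7 j=3: 20>18, j++
i=7 j=4: 20>19, j++
i=7 j=5: 20<26, i++
i=8 j=5: 23<26, i++
i=9 j=5: 24<26, i++
i=10 j=5: 28>26, j++
i=10 j=6: 28>27, j++

15 moves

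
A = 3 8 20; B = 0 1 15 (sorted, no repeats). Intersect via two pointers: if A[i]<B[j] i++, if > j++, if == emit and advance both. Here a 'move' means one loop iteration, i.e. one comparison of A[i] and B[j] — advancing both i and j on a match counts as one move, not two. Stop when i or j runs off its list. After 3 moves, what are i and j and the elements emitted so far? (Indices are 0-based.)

[i=0,j=0] 3>0 → j++
[i=0,j=1] 3>1 → j++
[i=0,j=2] 3<15 → i++

i=1, j=2, emitted=[]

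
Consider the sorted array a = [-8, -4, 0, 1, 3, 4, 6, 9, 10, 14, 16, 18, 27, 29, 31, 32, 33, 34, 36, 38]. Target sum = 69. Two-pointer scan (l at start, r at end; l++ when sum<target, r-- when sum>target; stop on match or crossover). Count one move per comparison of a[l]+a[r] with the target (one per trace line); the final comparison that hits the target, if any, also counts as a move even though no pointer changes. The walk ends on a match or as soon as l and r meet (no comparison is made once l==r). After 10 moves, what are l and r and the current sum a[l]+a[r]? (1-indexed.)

l=11, r=20, sum=54

[1,20] -8+38=30 <69 → l++
[2,20] -4+38=34 <69 → l++
[3,20] 0+38=38 <69 → l++
[4,20] 1+38=39 <69 → l++
[5,20] 3+38=41 <69 → l++
[6,20] 4+38=42 <69 → l++
[7,20] 6+38=44 <69 → l++
[8,20] 9+38=47 <69 → l++
[9,20] 10+38=48 <69 → l++
[10,20] 14+38=52 <69 → l++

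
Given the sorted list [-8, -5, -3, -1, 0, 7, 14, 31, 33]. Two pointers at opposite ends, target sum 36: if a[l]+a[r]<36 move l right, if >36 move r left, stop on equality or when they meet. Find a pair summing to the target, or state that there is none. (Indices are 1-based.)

no pair

l=1 r=9: -8+33=25 <36, l++
l=2 r=9: -5+33=28 <36, l++
l=3 r=9: -3+33=30 <36, l++
l=4 r=9: -1+33=32 <36, l++
l=5 r=9: 0+33=33 <36, l++
l=6 r=9: 7+33=40 >36, r--
l=6 r=8: 7+31=38 >36, r--
l=6 r=7: 7+14=21 <36, l++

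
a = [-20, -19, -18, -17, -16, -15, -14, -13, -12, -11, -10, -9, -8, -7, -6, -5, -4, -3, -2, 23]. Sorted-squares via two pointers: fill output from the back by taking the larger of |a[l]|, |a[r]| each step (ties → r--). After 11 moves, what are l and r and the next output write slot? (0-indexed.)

l=10, r=18, next write slot=8

l=0 r=19: |-20|<=|23| out[19]=529, r--
l=0 r=18: |-20|>|-2| out[18]=400, l++
l=1 r=18: |-19|>|-2| out[17]=361, l++
l=2 r=18: |-18|>|-2| out[16]=324, l++
l=3 r=18: |-17|>|-2| out[15]=289, l++
l=4 r=18: |-16|>|-2| out[14]=256, l++
l=5 r=18: |-15|>|-2| out[13]=225, l++
l=6 r=18: |-14|>|-2| out[12]=196, l++
l=7 r=18: |-13|>|-2| out[11]=169, l++
l=8 r=18: |-12|>|-2| out[10]=144, l++
l=9 r=18: |-11|>|-2| out[9]=121, l++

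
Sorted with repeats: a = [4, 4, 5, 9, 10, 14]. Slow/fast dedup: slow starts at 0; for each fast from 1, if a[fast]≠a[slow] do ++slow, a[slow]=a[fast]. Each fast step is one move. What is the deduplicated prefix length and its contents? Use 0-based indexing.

(s=0,f=1) a[fast]=4=a[slow] dup → fast++
(s=0,f=2) a[fast]=5≠a[slow]=4 write a[1]=5 → slow++,fast++
(s=1,f=3) a[fast]=9≠a[slow]=5 write a[2]=9 → slow++,fast++
(s=2,f=4) a[fast]=10≠a[slow]=9 write a[3]=10 → slow++,fast++
(s=3,f=5) a[fast]=14≠a[slow]=10 write a[4]=14 → slow++,fast++

length 5; prefix = [4, 5, 9, 10, 14]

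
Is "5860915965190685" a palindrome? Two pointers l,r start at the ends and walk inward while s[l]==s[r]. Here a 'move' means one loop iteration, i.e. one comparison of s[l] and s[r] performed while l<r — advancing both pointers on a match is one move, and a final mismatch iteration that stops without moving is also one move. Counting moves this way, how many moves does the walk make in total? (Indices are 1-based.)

8 moves

l=1 r=16: '5'=='5', l++,r--
l=2 r=15: '8'=='8', l++,r--
l=3 r=14: '6'=='6', l++,r--
l=4 r=13: '0'=='0', l++,r--
l=5 r=12: '9'=='9', l++,r--
l=6 r=11: '1'=='1', l++,r--
l=7 r=10: '5'=='5', l++,r--
l=8 r=9: '9'!='6', stop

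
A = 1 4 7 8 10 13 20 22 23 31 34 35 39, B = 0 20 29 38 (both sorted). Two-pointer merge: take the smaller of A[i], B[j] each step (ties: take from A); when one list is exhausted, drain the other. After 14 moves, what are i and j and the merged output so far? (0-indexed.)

[i=0,j=0] A[i]=1>B[j]=0 take 0 → j++
[i=0,j=1] A[i]=1<=B[j]=20 take 1 → i++
[i=1,j=1] A[i]=4<=B[j]=20 take 4 → i++
[i=2,j=1] A[i]=7<=B[j]=20 take 7 → i++
[i=3,j=1] A[i]=8<=B[j]=20 take 8 → i++
[i=4,j=1] A[i]=10<=B[j]=20 take 10 → i++
[i=5,j=1] A[i]=13<=B[j]=20 take 13 → i++
[i=6,j=1] A[i]=20<=B[j]=20 take 20 → i++
[i=7,j=1] A[i]=22>B[j]=20 take 20 → j++
[i=7,j=2] A[i]=22<=B[j]=29 take 22 → i++
[i=8,j=2] A[i]=23<=B[j]=29 take 23 → i++
[i=9,j=2] A[i]=31>B[j]=29 take 29 → j++
[i=9,j=3] A[i]=31<=B[j]=38 take 31 → i++
[i=10,j=3] A[i]=34<=B[j]=38 take 34 → i++

i=11, j=3, merged so far=[0, 1, 4, 7, 8, 10, 13, 20, 20, 22, 23, 29, 31, 34]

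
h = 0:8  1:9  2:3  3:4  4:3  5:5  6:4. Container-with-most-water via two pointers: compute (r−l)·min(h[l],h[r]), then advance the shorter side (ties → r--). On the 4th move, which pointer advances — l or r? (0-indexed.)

l=0 r=6: min(8,4)*6=24 best=24 *, r--
l=0 r=5: min(8,5)*5=25 best=25 *, r--
l=0 r=4: min(8,3)*4=12 best=25, r--
l=0 r=3: min(8,4)*3=12 best=25, r--

r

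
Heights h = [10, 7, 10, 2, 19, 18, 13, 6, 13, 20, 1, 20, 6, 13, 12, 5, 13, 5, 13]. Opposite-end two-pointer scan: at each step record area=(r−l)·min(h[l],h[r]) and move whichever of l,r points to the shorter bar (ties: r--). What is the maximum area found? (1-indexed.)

max area = 182

[1,19] min(10,13)*18=180 best=180 * → l++
[2,19] min(7,13)*17=119 best=180 → l++
[3,19] min(10,13)*16=160 best=180 → l++
[4,19] min(2,13)*15=30 best=180 → l++
[5,19] min(19,13)*14=182 best=182 * → r--
[5,18] min(19,5)*13=65 best=182 → r--
[5,17] min(19,13)*12=156 best=182 → r--
[5,16] min(19,5)*11=55 best=182 → r--
[5,15] min(19,12)*10=120 best=182 → r--
[5,14] min(19,13)*9=117 best=182 → r--
[5,13] min(19,6)*8=48 best=182 → r--
[5,12] min(19,20)*7=133 best=182 → l++
[6,12] min(18,20)*6=108 best=182 → l++
[7,12] min(13,20)*5=65 best=182 → l++
[8,12] min(6,20)*4=24 best=182 → l++
[9,12] min(13,20)*3=39 best=182 → l++
[10,12] min(20,20)*2=40 best=182 → r--
[10,11] min(20,1)*1=1 best=182 → r--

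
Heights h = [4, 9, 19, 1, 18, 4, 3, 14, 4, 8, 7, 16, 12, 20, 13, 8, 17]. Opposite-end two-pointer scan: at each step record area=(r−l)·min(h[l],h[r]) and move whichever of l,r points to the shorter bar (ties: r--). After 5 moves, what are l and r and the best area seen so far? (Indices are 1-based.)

l=1 r=17: min(4,17)*16=64 best=64 *, l++
l=2 r=17: min(9,17)*15=135 best=135 *, l++
l=3 r=17: min(19,17)*14=238 best=238 *, r--
l=3 r=16: min(19,8)*13=104 best=238, r--
l=3 r=15: min(19,13)*12=156 best=238, r--

l=3, r=14, best area=238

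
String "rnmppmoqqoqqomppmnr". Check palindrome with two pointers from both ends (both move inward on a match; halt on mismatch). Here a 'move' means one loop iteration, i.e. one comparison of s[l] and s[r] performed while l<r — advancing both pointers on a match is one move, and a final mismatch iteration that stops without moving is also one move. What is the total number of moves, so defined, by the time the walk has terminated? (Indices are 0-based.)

9 moves

[0,18] 'r'=='r' → l++,r--
[1,17] 'n'=='n' → l++,r--
[2,16] 'm'=='m' → l++,r--
[3,15] 'p'=='p' → l++,r--
[4,14] 'p'=='p' → l++,r--
[5,13] 'm'=='m' → l++,r--
[6,12] 'o'=='o' → l++,r--
[7,11] 'q'=='q' → l++,r--
[8,10] 'q'=='q' → l++,r--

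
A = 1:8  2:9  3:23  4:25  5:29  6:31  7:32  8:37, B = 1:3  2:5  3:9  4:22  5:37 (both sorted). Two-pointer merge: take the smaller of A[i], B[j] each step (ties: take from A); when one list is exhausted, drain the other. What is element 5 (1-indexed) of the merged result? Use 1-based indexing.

merged[5] = 9

i=1 j=1: A[i]=8>B[j]=3 take 3, j++
i=1 j=2: A[i]=8>B[j]=5 take 5, j++
i=1 j=3: A[i]=8<=B[j]=9 take 8, i++
i=2 j=3: A[i]=9<=B[j]=9 take 9, i++
i=3 j=3: A[i]=23>B[j]=9 take 9, j++
i=3 j=4: A[i]=23>B[j]=22 take 22, j++
i=3 j=5: A[i]=23<=B[j]=37 take 23, i++
i=4 j=5: A[i]=25<=B[j]=37 take 25, i++
i=5 j=5: A[i]=29<=B[j]=37 take 29, i++
i=6 j=5: A[i]=31<=B[j]=37 take 31, i++
i=7 j=5: A[i]=32<=B[j]=37 take 32, i++
i=8 j=5: A[i]=37<=B[j]=37 take 37, i++
i=9 j=5: A done, take B[j]=37, j++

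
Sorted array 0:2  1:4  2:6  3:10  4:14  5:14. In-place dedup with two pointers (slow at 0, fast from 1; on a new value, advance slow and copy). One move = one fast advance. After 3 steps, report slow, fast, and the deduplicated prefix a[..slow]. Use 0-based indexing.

slow=3, fast=4, prefix=[2, 4, 6, 10]

(s=0,f=1) a[fast]=4≠a[slow]=2 write a[1]=4 → slow++,fast++
(s=1,f=2) a[fast]=6≠a[slow]=4 write a[2]=6 → slow++,fast++
(s=2,f=3) a[fast]=10≠a[slow]=6 write a[3]=10 → slow++,fast++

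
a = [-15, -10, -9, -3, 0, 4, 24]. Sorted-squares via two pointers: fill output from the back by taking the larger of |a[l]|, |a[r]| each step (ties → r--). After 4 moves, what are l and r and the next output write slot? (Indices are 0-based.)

l=0 r=6: |-15|<=|24| out[6]=576, r--
l=0 r=5: |-15|>|4| out[5]=225, l++
l=1 r=5: |-10|>|4| out[4]=100, l++
l=2 r=5: |-9|>|4| out[3]=81, l++

l=3, r=5, next write slot=2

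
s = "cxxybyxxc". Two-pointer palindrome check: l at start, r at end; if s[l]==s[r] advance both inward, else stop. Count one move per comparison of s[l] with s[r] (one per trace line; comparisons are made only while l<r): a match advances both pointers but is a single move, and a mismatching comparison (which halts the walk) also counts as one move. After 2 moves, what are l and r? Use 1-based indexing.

[1,9] 'c'=='c' → l++,r--
[2,8] 'x'=='x' → l++,r--

l=3, r=7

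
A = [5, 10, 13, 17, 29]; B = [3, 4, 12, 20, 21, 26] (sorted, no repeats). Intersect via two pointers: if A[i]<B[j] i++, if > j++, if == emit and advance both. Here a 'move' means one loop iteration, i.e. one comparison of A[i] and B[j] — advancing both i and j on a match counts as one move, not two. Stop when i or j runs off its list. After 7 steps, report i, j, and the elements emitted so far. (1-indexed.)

i=5, j=4, emitted=[]

[i=1,j=1] 5>3 → j++
[i=1,j=2] 5>4 → j++
[i=1,j=3] 5<12 → i++
[i=2,j=3] 10<12 → i++
[i=3,j=3] 13>12 → j++
[i=3,j=4] 13<20 → i++
[i=4,j=4] 17<20 → i++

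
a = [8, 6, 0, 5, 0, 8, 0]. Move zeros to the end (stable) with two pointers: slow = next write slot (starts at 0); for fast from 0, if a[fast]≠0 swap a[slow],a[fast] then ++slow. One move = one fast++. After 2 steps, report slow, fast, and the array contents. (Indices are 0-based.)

slow=0 fast=0: a[fast]=8≠0 swap→a[0]=8, slow++,fast++
slow=1 fast=1: a[fast]=6≠0 swap→a[1]=6, slow++,fast++

slow=2, fast=2, a=[8, 6, 0, 5, 0, 8, 0]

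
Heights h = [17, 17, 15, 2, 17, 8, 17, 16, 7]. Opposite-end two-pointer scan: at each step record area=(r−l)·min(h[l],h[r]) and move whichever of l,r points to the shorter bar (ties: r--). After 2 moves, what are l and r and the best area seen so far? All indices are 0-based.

[0,8] min(17,7)*8=56 best=56 * → r--
[0,7] min(17,16)*7=112 best=112 * → r--

l=0, r=6, best area=112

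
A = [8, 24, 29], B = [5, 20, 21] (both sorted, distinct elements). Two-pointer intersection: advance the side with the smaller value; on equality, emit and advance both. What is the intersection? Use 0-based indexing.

[i=0,j=0] 8>5 → j++
[i=0,j=1] 8<20 → i++
[i=1,j=1] 24>20 → j++
[i=1,j=2] 24>21 → j++

intersection = []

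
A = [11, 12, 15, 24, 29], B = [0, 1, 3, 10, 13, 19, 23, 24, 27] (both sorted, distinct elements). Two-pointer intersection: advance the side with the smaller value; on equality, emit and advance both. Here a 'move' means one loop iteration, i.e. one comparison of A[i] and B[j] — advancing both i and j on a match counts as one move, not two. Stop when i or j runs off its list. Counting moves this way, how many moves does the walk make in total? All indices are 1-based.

12 moves

[i=1,j=1] 11>0 → j++
[i=1,j=2] 11>1 → j++
[i=1,j=3] 11>3 → j++
[i=1,j=4] 11>10 → j++
[i=1,j=5] 11<13 → i++
[i=2,j=5] 12<13 → i++
[i=3,j=5] 15>13 → j++
[i=3,j=6] 15<19 → i++
[i=4,j=6] 24>19 → j++
[i=4,j=7] 24>23 → j++
[i=4,j=8] 24==24 emit → i++,j++
[i=5,j=9] 29>27 → j++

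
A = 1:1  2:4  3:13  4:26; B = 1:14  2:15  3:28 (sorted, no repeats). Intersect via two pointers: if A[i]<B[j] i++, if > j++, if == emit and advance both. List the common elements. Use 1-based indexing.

i=1 j=1: 1<14, i++
i=2 j=1: 4<14, i++
i=3 j=1: 13<14, i++
i=4 j=1: 26>14, j++
i=4 j=2: 26>15, j++
i=4 j=3: 26<28, i++

intersection = []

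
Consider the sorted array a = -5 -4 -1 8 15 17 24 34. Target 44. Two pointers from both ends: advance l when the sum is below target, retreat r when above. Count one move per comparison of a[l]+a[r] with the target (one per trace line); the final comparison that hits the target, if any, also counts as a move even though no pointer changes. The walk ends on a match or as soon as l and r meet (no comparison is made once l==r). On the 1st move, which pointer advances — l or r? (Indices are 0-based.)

l=0 r=7: -5+34=29 <44, l++

l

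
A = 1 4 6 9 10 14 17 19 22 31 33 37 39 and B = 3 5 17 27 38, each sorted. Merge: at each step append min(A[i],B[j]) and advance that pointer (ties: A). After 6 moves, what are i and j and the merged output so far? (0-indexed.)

[i=0,j=0] A[i]=1<=B[j]=3 take 1 → i++
[i=1,j=0] A[i]=4>B[j]=3 take 3 → j++
[i=1,j=1] A[i]=4<=B[j]=5 take 4 → i++
[i=2,j=1] A[i]=6>B[j]=5 take 5 → j++
[i=2,j=2] A[i]=6<=B[j]=17 take 6 → i++
[i=3,j=2] A[i]=9<=B[j]=17 take 9 → i++

i=4, j=2, merged so far=[1, 3, 4, 5, 6, 9]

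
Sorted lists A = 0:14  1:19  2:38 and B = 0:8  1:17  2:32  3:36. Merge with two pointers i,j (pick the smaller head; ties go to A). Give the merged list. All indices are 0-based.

i=0 j=0: A[i]=14>B[j]=8 take 8, j++
i=0 j=1: A[i]=14<=B[j]=17 take 14, i++
i=1 j=1: A[i]=19>B[j]=17 take 17, j++
i=1 j=2: A[i]=19<=B[j]=32 take 19, i++
i=2 j=2: A[i]=38>B[j]=32 take 32, j++
i=2 j=3: A[i]=38>B[j]=36 take 36, j++
i=2 j=4: B done, take A[i]=38, i++

[8, 14, 17, 19, 32, 36, 38]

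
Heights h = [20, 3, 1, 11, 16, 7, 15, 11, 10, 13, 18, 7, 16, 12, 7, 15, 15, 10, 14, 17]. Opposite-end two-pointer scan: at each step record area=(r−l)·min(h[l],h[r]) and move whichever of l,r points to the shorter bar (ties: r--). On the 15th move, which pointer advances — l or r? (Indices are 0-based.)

r

[0,19] min(20,17)*19=323 best=323 * → r--
[0,18] min(20,14)*18=252 best=323 → r--
[0,17] min(20,10)*17=170 best=323 → r--
[0,16] min(20,15)*16=240 best=323 → r--
[0,15] min(20,15)*15=225 best=323 → r--
[0,14] min(20,7)*14=98 best=323 → r--
[0,13] min(20,12)*13=156 best=323 → r--
[0,12] min(20,16)*12=192 best=323 → r--
[0,11] min(20,7)*11=77 best=323 → r--
[0,10] min(20,18)*10=180 best=323 → r--
[0,9] min(20,13)*9=117 best=323 → r--
[0,8] min(20,10)*8=80 best=323 → r--
[0,7] min(20,11)*7=77 best=323 → r--
[0,6] min(20,15)*6=90 best=323 → r--
[0,5] min(20,7)*5=35 best=323 → r--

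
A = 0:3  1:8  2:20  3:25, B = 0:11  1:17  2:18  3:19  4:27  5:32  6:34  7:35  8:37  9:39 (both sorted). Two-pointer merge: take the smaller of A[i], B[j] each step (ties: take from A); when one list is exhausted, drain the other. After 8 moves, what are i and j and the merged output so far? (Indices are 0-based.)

i=4, j=4, merged so far=[3, 8, 11, 17, 18, 19, 20, 25]

[i=0,j=0] A[i]=3<=B[j]=11 take 3 → i++
[i=1,j=0] A[i]=8<=B[j]=11 take 8 → i++
[i=2,j=0] A[i]=20>B[j]=11 take 11 → j++
[i=2,j=1] A[i]=20>B[j]=17 take 17 → j++
[i=2,j=2] A[i]=20>B[j]=18 take 18 → j++
[i=2,j=3] A[i]=20>B[j]=19 take 19 → j++
[i=2,j=4] A[i]=20<=B[j]=27 take 20 → i++
[i=3,j=4] A[i]=25<=B[j]=27 take 25 → i++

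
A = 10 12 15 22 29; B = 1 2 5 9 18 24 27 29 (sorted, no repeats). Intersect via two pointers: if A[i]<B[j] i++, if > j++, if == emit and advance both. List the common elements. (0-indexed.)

intersection = [29]

i=0 j=0: 10>1, j++
i=0 j=1: 10>2, j++
i=0 j=2: 10>5, j++
i=0 j=3: 10>9, j++
i=0 j=4: 10<18, i++
i=1 j=4: 12<18, i++
i=2 j=4: 15<18, i++
i=3 j=4: 22>18, j++
i=3 j=5: 22<24, i++
i=4 j=5: 29>24, j++
i=4 j=6: 29>27, j++
i=4 j=7: 29==29 emit, i++,j++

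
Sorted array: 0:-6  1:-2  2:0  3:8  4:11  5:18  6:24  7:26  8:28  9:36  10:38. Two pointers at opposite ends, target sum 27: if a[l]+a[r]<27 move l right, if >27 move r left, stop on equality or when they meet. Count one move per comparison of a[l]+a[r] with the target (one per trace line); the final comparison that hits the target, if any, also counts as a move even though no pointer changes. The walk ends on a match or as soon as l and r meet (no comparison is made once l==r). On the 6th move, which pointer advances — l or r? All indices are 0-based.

l

[0,10] -6+38=32 >27 → r--
[0,9] -6+36=30 >27 → r--
[0,8] -6+28=22 <27 → l++
[1,8] -2+28=26 <27 → l++
[2,8] 0+28=28 >27 → r--
[2,7] 0+26=26 <27 → l++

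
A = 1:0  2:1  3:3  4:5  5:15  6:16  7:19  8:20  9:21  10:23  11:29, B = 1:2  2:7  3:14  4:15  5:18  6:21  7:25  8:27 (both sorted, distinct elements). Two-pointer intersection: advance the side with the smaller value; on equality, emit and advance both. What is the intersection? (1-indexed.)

intersection = [15, 21]

i=1 j=1: 0<2, i++
i=2 j=1: 1<2, i++
i=3 j=1: 3>2, j++
i=3 j=2: 3<7, i++
i=4 j=2: 5<7, i++
i=5 j=2: 15>7, j++
i=5 j=3: 15>14, j++
i=5 j=4: 15==15 emit, i++,j++
i=6 j=5: 16<18, i++
i=7 j=5: 19>18, j++
i=7 j=6: 19<21, i++
i=8 j=6: 20<21, i++
i=9 j=6: 21==21 emit, i++,j++
i=10 j=7: 23<25, i++
i=11 j=7: 29>25, j++
i=11 j=8: 29>27, j++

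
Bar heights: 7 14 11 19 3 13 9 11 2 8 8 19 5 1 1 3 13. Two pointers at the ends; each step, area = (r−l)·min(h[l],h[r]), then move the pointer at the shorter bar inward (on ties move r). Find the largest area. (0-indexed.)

[0,16] min(7,13)*16=112 best=112 * → l++
[1,16] min(14,13)*15=195 best=195 * → r--
[1,15] min(14,3)*14=42 best=195 → r--
[1,14] min(14,1)*13=13 best=195 → r--
[1,13] min(14,1)*12=12 best=195 → r--
[1,12] min(14,5)*11=55 best=195 → r--
[1,11] min(14,19)*10=140 best=195 → l++
[2,11] min(11,19)*9=99 best=195 → l++
[3,11] min(19,19)*8=152 best=195 → r--
[3,10] min(19,8)*7=56 best=195 → r--
[3,9] min(19,8)*6=48 best=195 → r--
[3,8] min(19,2)*5=10 best=195 → r--
[3,7] min(19,11)*4=44 best=195 → r--
[3,6] min(19,9)*3=27 best=195 → r--
[3,5] min(19,13)*2=26 best=195 → r--
[3,4] min(19,3)*1=3 best=195 → r--

max area = 195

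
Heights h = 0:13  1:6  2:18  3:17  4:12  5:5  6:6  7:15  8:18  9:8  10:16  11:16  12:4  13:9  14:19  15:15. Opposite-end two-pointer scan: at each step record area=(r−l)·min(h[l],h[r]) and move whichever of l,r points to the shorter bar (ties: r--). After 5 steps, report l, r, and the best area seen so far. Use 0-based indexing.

l=0 r=15: min(13,15)*15=195 best=195 *, l++
l=1 r=15: min(6,15)*14=84 best=195, l++
l=2 r=15: min(18,15)*13=195 best=195, r--
l=2 r=14: min(18,19)*12=216 best=216 *, l++
l=3 r=14: min(17,19)*11=187 best=216, l++

l=4, r=14, best area=216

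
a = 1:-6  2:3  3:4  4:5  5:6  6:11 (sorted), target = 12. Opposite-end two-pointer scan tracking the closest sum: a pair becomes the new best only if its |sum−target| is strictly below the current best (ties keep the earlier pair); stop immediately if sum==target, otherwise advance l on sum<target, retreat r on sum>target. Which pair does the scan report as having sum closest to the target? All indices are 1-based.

l=1 r=6: -6+11=5 d=7 *, l++
l=2 r=6: 3+11=14 d=2 *, r--
l=2 r=5: 3+6=9 d=3, l++
l=3 r=5: 4+6=10 d=2, l++
l=4 r=5: 5+6=11 d=1 *, l++

pair (5, 6) with sum 11 (|Δ|=1)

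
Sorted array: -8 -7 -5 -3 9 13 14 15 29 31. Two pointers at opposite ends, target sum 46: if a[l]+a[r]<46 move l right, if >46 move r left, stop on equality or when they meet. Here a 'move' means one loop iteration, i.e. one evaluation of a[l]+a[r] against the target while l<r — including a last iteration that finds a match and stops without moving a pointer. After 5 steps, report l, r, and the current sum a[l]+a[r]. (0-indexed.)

l=0 r=9: -8+31=23 <46, l++
l=1 r=9: -7+31=24 <46, l++
l=2 r=9: -5+31=26 <46, l++
l=3 r=9: -3+31=28 <46, l++
l=4 r=9: 9+31=40 <46, l++

l=5, r=9, sum=44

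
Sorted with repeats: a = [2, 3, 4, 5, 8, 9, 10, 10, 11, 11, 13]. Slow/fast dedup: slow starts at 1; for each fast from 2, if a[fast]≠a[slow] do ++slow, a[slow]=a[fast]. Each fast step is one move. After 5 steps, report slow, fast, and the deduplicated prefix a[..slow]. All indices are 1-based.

(s=1,f=2) a[fast]=3≠a[slow]=2 write a[2]=3 → slow++,fast++
(s=2,f=3) a[fast]=4≠a[slow]=3 write a[3]=4 → slow++,fast++
(s=3,f=4) a[fast]=5≠a[slow]=4 write a[4]=5 → slow++,fast++
(s=4,f=5) a[fast]=8≠a[slow]=5 write a[5]=8 → slow++,fast++
(s=5,f=6) a[fast]=9≠a[slow]=8 write a[6]=9 → slow++,fast++

slow=6, fast=7, prefix=[2, 3, 4, 5, 8, 9]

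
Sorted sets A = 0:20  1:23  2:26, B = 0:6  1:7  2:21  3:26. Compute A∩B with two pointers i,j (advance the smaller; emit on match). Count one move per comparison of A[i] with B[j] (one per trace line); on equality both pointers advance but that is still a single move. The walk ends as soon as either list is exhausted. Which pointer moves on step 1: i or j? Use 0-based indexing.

[i=0,j=0] 20>6 → j++

j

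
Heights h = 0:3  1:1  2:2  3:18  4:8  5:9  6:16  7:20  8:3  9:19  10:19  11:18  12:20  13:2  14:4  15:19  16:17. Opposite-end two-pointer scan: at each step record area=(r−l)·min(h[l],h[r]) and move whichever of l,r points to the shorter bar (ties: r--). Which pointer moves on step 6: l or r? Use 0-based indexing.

l

[0,16] min(3,17)*16=48 best=48 * → l++
[1,16] min(1,17)*15=15 best=48 → l++
[2,16] min(2,17)*14=28 best=48 → l++
[3,16] min(18,17)*13=221 best=221 * → r--
[3,15] min(18,19)*12=216 best=221 → l++
[4,15] min(8,19)*11=88 best=221 → l++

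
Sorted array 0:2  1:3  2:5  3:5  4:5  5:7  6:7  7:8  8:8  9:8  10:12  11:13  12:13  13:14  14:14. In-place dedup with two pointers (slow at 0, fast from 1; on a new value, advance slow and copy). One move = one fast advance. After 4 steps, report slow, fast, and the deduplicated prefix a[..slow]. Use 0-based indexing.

slow=2, fast=5, prefix=[2, 3, 5]

(s=0,f=1) a[fast]=3≠a[slow]=2 write a[1]=3 → slow++,fast++
(s=1,f=2) a[fast]=5≠a[slow]=3 write a[2]=5 → slow++,fast++
(s=2,f=3) a[fast]=5=a[slow] dup → fast++
(s=2,f=4) a[fast]=5=a[slow] dup → fast++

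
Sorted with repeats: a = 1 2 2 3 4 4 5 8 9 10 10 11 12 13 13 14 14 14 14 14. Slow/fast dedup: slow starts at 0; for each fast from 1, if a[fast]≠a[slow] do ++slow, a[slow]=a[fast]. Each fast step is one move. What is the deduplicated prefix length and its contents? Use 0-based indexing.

slow=0 fast=1: a[fast]=2≠a[slow]=1 write a[1]=2, slow++,fast++
slow=1 fast=2: a[fast]=2=a[slow] dup, fast++
slow=1 fast=3: a[fast]=3≠a[slow]=2 write a[2]=3, slow++,fast++
slow=2 fast=4: a[fast]=4≠a[slow]=3 write a[3]=4, slow++,fast++
slow=3 fast=5: a[fast]=4=a[slow] dup, fast++
slow=3 fast=6: a[fast]=5≠a[slow]=4 write a[4]=5, slow++,fast++
slow=4 fast=7: a[fast]=8≠a[slow]=5 write a[5]=8, slow++,fast++
slow=5 fast=8: a[fast]=9≠a[slow]=8 write a[6]=9, slow++,fast++
slow=6 fast=9: a[fast]=10≠a[slow]=9 write a[7]=10, slow++,fast++
slow=7 fast=10: a[fast]=10=a[slow] dup, fast++
slow=7 fast=11: a[fast]=11≠a[slow]=10 write a[8]=11, slow++,fast++
slow=8 fast=12: a[fast]=12≠a[slow]=11 write a[9]=12, slow++,fast++
slow=9 fast=13: a[fast]=13≠a[slow]=12 write a[10]=13, slow++,fast++
slow=10 fast=14: a[fast]=13=a[slow] dup, fast++
slow=10 fast=15: a[fast]=14≠a[slow]=13 write a[11]=14, slow++,fast++
slow=11 fast=16: a[fast]=14=a[slow] dup, fast++
slow=11 fast=17: a[fast]=14=a[slow] dup, fast++
slow=11 fast=18: a[fast]=14=a[slow] dup, fast++
slow=11 fast=19: a[fast]=14=a[slow] dup, fast++

length 12; prefix = [1, 2, 3, 4, 5, 8, 9, 10, 11, 12, 13, 14]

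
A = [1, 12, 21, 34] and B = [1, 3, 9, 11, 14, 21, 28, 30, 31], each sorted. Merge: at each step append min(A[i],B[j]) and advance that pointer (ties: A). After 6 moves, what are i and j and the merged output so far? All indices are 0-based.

i=2, j=4, merged so far=[1, 1, 3, 9, 11, 12]

i=0 j=0: A[i]=1<=B[j]=1 take 1, i++
i=1 j=0: A[i]=12>B[j]=1 take 1, j++
i=1 j=1: A[i]=12>B[j]=3 take 3, j++
i=1 j=2: A[i]=12>B[j]=9 take 9, j++
i=1 j=3: A[i]=12>B[j]=11 take 11, j++
i=1 j=4: A[i]=12<=B[j]=14 take 12, i++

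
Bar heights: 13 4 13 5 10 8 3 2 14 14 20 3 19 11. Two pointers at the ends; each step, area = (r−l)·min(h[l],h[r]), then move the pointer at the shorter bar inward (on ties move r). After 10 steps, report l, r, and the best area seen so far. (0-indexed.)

l=0 r=13: min(13,11)*13=143 best=143 *, r--
l=0 r=12: min(13,19)*12=156 best=156 *, l++
l=1 r=12: min(4,19)*11=44 best=156, l++
l=2 r=12: min(13,19)*10=130 best=156, l++
l=3 r=12: min(5,19)*9=45 best=156, l++
l=4 r=12: min(10,19)*8=80 best=156, l++
l=5 r=12: min(8,19)*7=56 best=156, l++
l=6 r=12: min(3,19)*6=18 best=156, l++
l=7 r=12: min(2,19)*5=10 best=156, l++
l=8 r=12: min(14,19)*4=56 best=156, l++

l=9, r=12, best area=156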